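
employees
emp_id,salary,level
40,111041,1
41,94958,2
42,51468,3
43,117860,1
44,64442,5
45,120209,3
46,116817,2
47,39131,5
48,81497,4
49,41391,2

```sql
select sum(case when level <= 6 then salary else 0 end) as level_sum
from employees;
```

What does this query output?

emp_id=40: ✓ → 111041
emp_id=41: ✓ → 94958
emp_id=42: ✓ → 51468
emp_id=43: ✓ → 117860
emp_id=44: ✓ → 64442
emp_id=45: ✓ → 120209
emp_id=46: ✓ → 116817
emp_id=47: ✓ → 39131
emp_id=48: ✓ → 81497
emp_id=49: ✓ → 41391
level_sum = 111041 + 94958 + 51468 + 117860 + 64442 + 120209 + 116817 + 39131 + 81497 + 41391 = 838814

838814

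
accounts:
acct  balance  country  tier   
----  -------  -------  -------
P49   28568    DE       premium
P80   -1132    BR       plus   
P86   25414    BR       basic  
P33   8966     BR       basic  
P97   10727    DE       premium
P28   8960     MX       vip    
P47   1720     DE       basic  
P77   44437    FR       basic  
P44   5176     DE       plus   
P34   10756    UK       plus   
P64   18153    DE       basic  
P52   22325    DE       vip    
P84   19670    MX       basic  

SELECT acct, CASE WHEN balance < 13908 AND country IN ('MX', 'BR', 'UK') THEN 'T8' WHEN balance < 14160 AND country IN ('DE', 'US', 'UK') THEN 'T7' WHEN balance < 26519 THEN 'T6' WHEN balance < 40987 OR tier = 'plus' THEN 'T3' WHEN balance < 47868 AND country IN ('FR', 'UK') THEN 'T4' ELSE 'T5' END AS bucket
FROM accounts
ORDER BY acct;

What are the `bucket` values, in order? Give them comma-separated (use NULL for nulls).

acct=P28: balance < 13908 AND country IN ('MX', 'BR', 'UK') → T8
acct=P33: balance < 13908 AND country IN ('MX', 'BR', 'UK') → T8
acct=P34: balance < 13908 AND country IN ('MX', 'BR', 'UK') → T8
acct=P44: balance < 14160 AND country IN ('DE', 'US', 'UK') → T7
acct=P47: balance < 14160 AND country IN ('DE', 'US', 'UK') → T7
acct=P49: balance < 40987 OR tier = 'plus' → T3
acct=P52: balance < 26519 → T6
acct=P64: balance < 26519 → T6
acct=P77: balance < 47868 AND country IN ('FR', 'UK') → T4
acct=P80: balance < 13908 AND country IN ('MX', 'BR', 'UK') → T8
acct=P84: balance < 26519 → T6
acct=P86: balance < 26519 → T6
acct=P97: balance < 14160 AND country IN ('DE', 'US', 'UK') → T7

T8, T8, T8, T7, T7, T3, T6, T6, T4, T8, T6, T6, T7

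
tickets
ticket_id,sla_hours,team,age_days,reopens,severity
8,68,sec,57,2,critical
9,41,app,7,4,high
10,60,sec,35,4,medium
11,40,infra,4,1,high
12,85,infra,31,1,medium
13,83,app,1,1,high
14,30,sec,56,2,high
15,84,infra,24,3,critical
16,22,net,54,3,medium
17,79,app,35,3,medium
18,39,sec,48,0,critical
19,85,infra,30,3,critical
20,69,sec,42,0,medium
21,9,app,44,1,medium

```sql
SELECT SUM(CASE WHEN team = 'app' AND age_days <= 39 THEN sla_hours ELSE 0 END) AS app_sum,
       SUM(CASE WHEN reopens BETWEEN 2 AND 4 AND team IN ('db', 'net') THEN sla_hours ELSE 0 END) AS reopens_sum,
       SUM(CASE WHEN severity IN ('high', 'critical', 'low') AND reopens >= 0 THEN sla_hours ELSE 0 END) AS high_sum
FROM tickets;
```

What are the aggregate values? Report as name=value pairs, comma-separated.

[app_sum: team = 'app' AND age_days <= 39]
ticket_id=8: ✗
ticket_id=9: ✓ → 41
ticket_id=10: ✗
ticket_id=11: ✗
ticket_id=12: ✗
ticket_id=13: ✓ → 83
ticket_id=14: ✗
ticket_id=15: ✗
ticket_id=16: ✗
ticket_id=17: ✓ → 79
ticket_id=18: ✗
ticket_id=19: ✗
ticket_id=20: ✗
ticket_id=21: ✗
app_sum = 41 + 83 + 79 = 203
—
[reopens_sum: reopens BETWEEN 2 AND 4 AND team IN ('db', 'net')]
ticket_id=8: ✗
ticket_id=9: ✗
ticket_id=10: ✗
ticket_id=11: ✗
ticket_id=12: ✗
ticket_id=13: ✗
ticket_id=14: ✗
ticket_id=15: ✗
ticket_id=16: ✓ → 22
ticket_id=17: ✗
ticket_id=18: ✗
ticket_id=19: ✗
ticket_id=20: ✗
ticket_id=21: ✗
reopens_sum = 22
—
[high_sum: severity IN ('high', 'critical', 'low') AND reopens >= 0]
ticket_id=8: ✓ → 68
ticket_id=9: ✓ → 41
ticket_id=10: ✗
ticket_id=11: ✓ → 40
ticket_id=12: ✗
ticket_id=13: ✓ → 83
ticket_id=14: ✓ → 30
ticket_id=15: ✓ → 84
ticket_id=16: ✗
ticket_id=17: ✗
ticket_id=18: ✓ → 39
ticket_id=19: ✓ → 85
ticket_id=20: ✗
ticket_id=21: ✗
high_sum = 68 + 41 + 40 + 83 + 30 + 84 + 39 + 85 = 470

app_sum=203, reopens_sum=22, high_sum=470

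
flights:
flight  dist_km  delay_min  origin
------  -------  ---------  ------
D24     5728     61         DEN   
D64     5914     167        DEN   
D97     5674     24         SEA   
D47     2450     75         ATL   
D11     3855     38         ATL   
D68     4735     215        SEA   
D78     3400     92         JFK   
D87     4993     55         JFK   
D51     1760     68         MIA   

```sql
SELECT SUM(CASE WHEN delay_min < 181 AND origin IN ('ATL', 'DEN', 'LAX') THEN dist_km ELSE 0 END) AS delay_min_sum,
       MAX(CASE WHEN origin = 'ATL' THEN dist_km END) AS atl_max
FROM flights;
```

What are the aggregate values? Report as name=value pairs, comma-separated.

[delay_min_sum: delay_min < 181 AND origin IN ('ATL', 'DEN', 'LAX')]
flight=D24: ✓ → 5728
flight=D64: ✓ → 5914
flight=D97: ✗
flight=D47: ✓ → 2450
flight=D11: ✓ → 3855
flight=D68: ✗
flight=D78: ✗
flight=D87: ✗
flight=D51: ✗
delay_min_sum = 5728 + 5914 + 2450 + 3855 = 17947
—
[atl_max: origin = 'ATL']
flight=D24: ✗
flight=D64: ✗
flight=D97: ✗
flight=D47: ✓ → 2450
flight=D11: ✓ → 3855
flight=D68: ✗
flight=D78: ✗
flight=D87: ✗
flight=D51: ✗
atl_max = MAX(2450, 3855) = 3855

delay_min_sum=17947, atl_max=3855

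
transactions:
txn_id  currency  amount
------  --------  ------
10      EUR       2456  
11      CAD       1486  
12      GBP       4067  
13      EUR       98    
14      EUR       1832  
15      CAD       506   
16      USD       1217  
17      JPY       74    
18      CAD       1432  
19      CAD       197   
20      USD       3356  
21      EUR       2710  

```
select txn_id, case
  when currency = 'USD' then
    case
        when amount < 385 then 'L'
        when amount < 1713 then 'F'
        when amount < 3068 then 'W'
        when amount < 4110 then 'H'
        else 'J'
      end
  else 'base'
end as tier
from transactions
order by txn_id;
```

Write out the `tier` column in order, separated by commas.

txn_id=10: currency='EUR' → outer ELSE → base
txn_id=11: currency='CAD' → outer ELSE → base
txn_id=12: currency='GBP' → outer ELSE → base
txn_id=13: currency='EUR' → outer ELSE → base
txn_id=14: currency='EUR' → outer ELSE → base
txn_id=15: currency='CAD' → outer ELSE → base
txn_id=16: currency='USD' → inner[amount < 1713] → F
txn_id=17: currency='JPY' → outer ELSE → base
txn_id=18: currency='CAD' → outer ELSE → base
txn_id=19: currency='CAD' → outer ELSE → base
txn_id=20: currency='USD' → inner[amount < 4110] → H
txn_id=21: currency='EUR' → outer ELSE → base

base, base, base, base, base, base, F, base, base, base, H, base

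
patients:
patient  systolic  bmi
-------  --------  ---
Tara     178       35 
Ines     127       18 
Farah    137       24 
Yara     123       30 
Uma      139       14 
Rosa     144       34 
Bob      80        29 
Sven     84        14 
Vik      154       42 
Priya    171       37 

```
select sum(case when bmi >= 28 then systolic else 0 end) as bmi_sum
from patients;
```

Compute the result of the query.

850

patient=Tara: ✓ → 178
patient=Ines: ✗
patient=Farah: ✗
patient=Yara: ✓ → 123
patient=Uma: ✗
patient=Rosa: ✓ → 144
patient=Bob: ✓ → 80
patient=Sven: ✗
patient=Vik: ✓ → 154
patient=Priya: ✓ → 171
bmi_sum = 178 + 123 + 144 + 80 + 154 + 171 = 850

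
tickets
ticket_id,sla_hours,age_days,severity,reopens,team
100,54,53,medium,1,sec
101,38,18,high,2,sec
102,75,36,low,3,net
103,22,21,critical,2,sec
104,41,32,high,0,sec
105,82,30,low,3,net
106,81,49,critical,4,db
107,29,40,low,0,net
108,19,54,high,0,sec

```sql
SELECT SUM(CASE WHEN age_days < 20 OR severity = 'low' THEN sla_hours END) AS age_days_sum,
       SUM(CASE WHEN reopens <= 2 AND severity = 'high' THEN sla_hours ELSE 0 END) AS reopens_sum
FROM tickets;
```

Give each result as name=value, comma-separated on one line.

age_days_sum=224, reopens_sum=98

[age_days_sum: age_days < 20 OR severity = 'low']
ticket_id=100: ✗
ticket_id=101: ✓ → 38
ticket_id=102: ✓ → 75
ticket_id=103: ✗
ticket_id=104: ✗
ticket_id=105: ✓ → 82
ticket_id=106: ✗
ticket_id=107: ✓ → 29
ticket_id=108: ✗
age_days_sum = 38 + 75 + 82 + 29 = 224
—
[reopens_sum: reopens <= 2 AND severity = 'high']
ticket_id=100: ✗
ticket_id=101: ✓ → 38
ticket_id=102: ✗
ticket_id=103: ✗
ticket_id=104: ✓ → 41
ticket_id=105: ✗
ticket_id=106: ✗
ticket_id=107: ✗
ticket_id=108: ✓ → 19
reopens_sum = 38 + 41 + 19 = 98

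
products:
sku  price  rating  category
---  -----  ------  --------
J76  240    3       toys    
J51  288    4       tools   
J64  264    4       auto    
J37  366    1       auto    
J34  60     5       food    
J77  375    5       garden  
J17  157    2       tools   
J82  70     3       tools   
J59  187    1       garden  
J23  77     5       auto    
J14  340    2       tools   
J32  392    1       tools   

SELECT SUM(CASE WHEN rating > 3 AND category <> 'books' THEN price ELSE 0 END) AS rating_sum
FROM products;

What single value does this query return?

sku=J76: ✗
sku=J51: ✓ → 288
sku=J64: ✓ → 264
sku=J37: ✗
sku=J34: ✓ → 60
sku=J77: ✓ → 375
sku=J17: ✗
sku=J82: ✗
sku=J59: ✗
sku=J23: ✓ → 77
sku=J14: ✗
sku=J32: ✗
rating_sum = 288 + 264 + 60 + 375 + 77 = 1064

1064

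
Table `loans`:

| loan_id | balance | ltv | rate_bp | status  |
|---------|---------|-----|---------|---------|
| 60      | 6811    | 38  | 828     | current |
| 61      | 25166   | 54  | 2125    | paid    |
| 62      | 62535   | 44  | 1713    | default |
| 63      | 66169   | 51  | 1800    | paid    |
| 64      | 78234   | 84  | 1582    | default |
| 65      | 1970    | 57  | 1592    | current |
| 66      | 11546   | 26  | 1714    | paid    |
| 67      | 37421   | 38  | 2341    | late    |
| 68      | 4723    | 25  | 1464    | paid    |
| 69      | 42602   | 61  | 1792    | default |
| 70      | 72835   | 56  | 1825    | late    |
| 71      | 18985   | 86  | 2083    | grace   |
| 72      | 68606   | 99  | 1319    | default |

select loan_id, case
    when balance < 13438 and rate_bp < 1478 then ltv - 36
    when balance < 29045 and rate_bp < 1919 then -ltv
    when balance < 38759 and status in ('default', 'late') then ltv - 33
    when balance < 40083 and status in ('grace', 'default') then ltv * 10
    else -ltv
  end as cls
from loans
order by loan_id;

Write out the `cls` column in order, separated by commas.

loan_id=60: balance < 13438 and rate_bp < 1478 → 2
loan_id=61: ELSE → -54
loan_id=62: ELSE → -44
loan_id=63: ELSE → -51
loan_id=64: ELSE → -84
loan_id=65: balance < 29045 and rate_bp < 1919 → -57
loan_id=66: balance < 29045 and rate_bp < 1919 → -26
loan_id=67: balance < 38759 and status in ('default', 'late') → 5
loan_id=68: balance < 13438 and rate_bp < 1478 → -11
loan_id=69: ELSE → -61
loan_id=70: ELSE → -56
loan_id=71: balance < 40083 and status in ('grace', 'default') → 860
loan_id=72: ELSE → -99

2, -54, -44, -51, -84, -57, -26, 5, -11, -61, -56, 860, -99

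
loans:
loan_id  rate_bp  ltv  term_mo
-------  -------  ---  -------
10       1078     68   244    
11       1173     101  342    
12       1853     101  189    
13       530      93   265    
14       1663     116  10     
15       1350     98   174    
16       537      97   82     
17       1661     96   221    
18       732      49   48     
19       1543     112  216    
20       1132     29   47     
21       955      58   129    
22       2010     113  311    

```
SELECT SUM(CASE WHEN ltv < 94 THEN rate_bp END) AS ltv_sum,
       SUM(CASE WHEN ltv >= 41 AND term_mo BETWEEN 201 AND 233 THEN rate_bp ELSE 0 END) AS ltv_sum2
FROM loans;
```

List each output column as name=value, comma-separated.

ltv_sum=4427, ltv_sum2=3204

[ltv_sum: ltv < 94]
loan_id=10: ✓ → 1078
loan_id=11: ✗
loan_id=12: ✗
loan_id=13: ✓ → 530
loan_id=14: ✗
loan_id=15: ✗
loan_id=16: ✗
loan_id=17: ✗
loan_id=18: ✓ → 732
loan_id=19: ✗
loan_id=20: ✓ → 1132
loan_id=21: ✓ → 955
loan_id=22: ✗
ltv_sum = 1078 + 530 + 732 + 1132 + 955 = 4427
—
[ltv_sum2: ltv >= 41 AND term_mo BETWEEN 201 AND 233]
loan_id=10: ✗
loan_id=11: ✗
loan_id=12: ✗
loan_id=13: ✗
loan_id=14: ✗
loan_id=15: ✗
loan_id=16: ✗
loan_id=17: ✓ → 1661
loan_id=18: ✗
loan_id=19: ✓ → 1543
loan_id=20: ✗
loan_id=21: ✗
loan_id=22: ✗
ltv_sum2 = 1661 + 1543 = 3204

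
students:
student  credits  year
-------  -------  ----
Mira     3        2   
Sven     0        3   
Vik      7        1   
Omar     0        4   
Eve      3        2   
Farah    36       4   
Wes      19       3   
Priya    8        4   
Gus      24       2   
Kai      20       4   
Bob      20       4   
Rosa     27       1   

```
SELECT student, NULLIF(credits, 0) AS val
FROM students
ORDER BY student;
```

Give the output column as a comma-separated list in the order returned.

student=Bob: credits=20 vs 0: differ → 20
student=Eve: credits=3 vs 0: differ → 3
student=Farah: credits=36 vs 0: differ → 36
student=Gus: credits=24 vs 0: differ → 24
student=Kai: credits=20 vs 0: differ → 20
student=Mira: credits=3 vs 0: differ → 3
student=Omar: credits=0 vs 0: equal → NULL
student=Priya: credits=8 vs 0: differ → 8
student=Rosa: credits=27 vs 0: differ → 27
student=Sven: credits=0 vs 0: equal → NULL
student=Vik: credits=7 vs 0: differ → 7
student=Wes: credits=19 vs 0: differ → 19

20, 3, 36, 24, 20, 3, NULL, 8, 27, NULL, 7, 19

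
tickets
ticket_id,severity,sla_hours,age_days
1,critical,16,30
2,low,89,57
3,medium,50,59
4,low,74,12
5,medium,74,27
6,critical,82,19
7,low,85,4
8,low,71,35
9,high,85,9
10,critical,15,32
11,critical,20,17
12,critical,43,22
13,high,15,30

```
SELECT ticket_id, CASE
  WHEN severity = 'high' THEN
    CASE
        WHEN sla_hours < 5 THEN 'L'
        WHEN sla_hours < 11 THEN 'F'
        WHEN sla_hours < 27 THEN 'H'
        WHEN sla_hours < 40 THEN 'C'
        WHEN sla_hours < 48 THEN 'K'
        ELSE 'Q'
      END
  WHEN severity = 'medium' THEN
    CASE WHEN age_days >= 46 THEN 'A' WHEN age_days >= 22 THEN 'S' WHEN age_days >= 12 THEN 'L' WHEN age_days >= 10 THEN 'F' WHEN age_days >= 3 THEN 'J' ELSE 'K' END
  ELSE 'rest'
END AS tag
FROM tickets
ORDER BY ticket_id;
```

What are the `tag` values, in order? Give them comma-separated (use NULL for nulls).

ticket_id=1: severity='critical' → outer ELSE → rest
ticket_id=2: severity='low' → outer ELSE → rest
ticket_id=3: severity='medium' → inner[age_days >= 46] → A
ticket_id=4: severity='low' → outer ELSE → rest
ticket_id=5: severity='medium' → inner[age_days >= 22] → S
ticket_id=6: severity='critical' → outer ELSE → rest
ticket_id=7: severity='low' → outer ELSE → rest
ticket_id=8: severity='low' → outer ELSE → rest
ticket_id=9: severity='high' → inner[ELSE] → Q
ticket_id=10: severity='critical' → outer ELSE → rest
ticket_id=11: severity='critical' → outer ELSE → rest
ticket_id=12: severity='critical' → outer ELSE → rest
ticket_id=13: severity='high' → inner[sla_hours < 27] → H

rest, rest, A, rest, S, rest, rest, rest, Q, rest, rest, rest, H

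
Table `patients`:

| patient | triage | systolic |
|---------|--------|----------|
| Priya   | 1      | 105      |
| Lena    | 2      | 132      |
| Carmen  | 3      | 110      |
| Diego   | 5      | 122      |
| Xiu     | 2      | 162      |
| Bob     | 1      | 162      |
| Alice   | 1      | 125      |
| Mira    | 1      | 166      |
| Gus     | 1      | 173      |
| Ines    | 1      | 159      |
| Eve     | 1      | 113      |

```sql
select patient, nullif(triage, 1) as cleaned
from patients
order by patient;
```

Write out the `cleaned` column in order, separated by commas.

patient=Alice: triage=1 vs 1: equal → NULL
patient=Bob: triage=1 vs 1: equal → NULL
patient=Carmen: triage=3 vs 1: differ → 3
patient=Diego: triage=5 vs 1: differ → 5
patient=Eve: triage=1 vs 1: equal → NULL
patient=Gus: triage=1 vs 1: equal → NULL
patient=Ines: triage=1 vs 1: equal → NULL
patient=Lena: triage=2 vs 1: differ → 2
patient=Mira: triage=1 vs 1: equal → NULL
patient=Priya: triage=1 vs 1: equal → NULL
patient=Xiu: triage=2 vs 1: differ → 2

NULL, NULL, 3, 5, NULL, NULL, NULL, 2, NULL, NULL, 2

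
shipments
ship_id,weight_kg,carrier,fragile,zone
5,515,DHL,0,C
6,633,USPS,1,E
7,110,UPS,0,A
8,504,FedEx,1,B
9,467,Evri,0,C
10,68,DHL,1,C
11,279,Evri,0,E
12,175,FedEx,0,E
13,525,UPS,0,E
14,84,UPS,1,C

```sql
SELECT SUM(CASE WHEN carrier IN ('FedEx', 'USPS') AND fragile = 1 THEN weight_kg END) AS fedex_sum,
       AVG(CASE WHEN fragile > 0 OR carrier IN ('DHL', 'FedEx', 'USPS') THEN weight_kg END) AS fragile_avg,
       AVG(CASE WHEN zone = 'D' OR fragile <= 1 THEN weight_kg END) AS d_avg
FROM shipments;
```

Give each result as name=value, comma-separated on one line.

[fedex_sum: carrier IN ('FedEx', 'USPS') AND fragile = 1]
ship_id=5: ✗
ship_id=6: ✓ → 633
ship_id=7: ✗
ship_id=8: ✓ → 504
ship_id=9: ✗
ship_id=10: ✗
ship_id=11: ✗
ship_id=12: ✗
ship_id=13: ✗
ship_id=14: ✗
fedex_sum = 633 + 504 = 1137
—
[fragile_avg: fragile > 0 OR carrier IN ('DHL', 'FedEx', 'USPS')]
ship_id=5: ✓ → 515
ship_id=6: ✓ → 633
ship_id=7: ✗
ship_id=8: ✓ → 504
ship_id=9: ✗
ship_id=10: ✓ → 68
ship_id=11: ✗
ship_id=12: ✓ → 175
ship_id=13: ✗
ship_id=14: ✓ → 84
fragile_avg = (515 + 633 + 504 + 68 + 175 + 84) / 6 = 329.8333333333
—
[d_avg: zone = 'D' OR fragile <= 1]
ship_id=5: ✓ → 515
ship_id=6: ✓ → 633
ship_id=7: ✓ → 110
ship_id=8: ✓ → 504
ship_id=9: ✓ → 467
ship_id=10: ✓ → 68
ship_id=11: ✓ → 279
ship_id=12: ✓ → 175
ship_id=13: ✓ → 525
ship_id=14: ✓ → 84
d_avg = (515 + 633 + 110 + 504 + 467 + 68 + 279 + 175 + 525 + 84) / 10 = 336

fedex_sum=1137, fragile_avg=329.8333333333, d_avg=336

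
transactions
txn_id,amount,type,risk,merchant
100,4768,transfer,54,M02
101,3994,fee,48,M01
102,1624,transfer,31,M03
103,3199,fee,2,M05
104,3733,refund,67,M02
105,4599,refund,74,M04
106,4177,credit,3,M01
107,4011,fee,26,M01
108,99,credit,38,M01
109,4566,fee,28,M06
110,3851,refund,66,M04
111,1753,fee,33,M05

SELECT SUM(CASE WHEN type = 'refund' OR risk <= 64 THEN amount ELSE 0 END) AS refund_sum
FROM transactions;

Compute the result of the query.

txn_id=100: ✓ → 4768
txn_id=101: ✓ → 3994
txn_id=102: ✓ → 1624
txn_id=103: ✓ → 3199
txn_id=104: ✓ → 3733
txn_id=105: ✓ → 4599
txn_id=106: ✓ → 4177
txn_id=107: ✓ → 4011
txn_id=108: ✓ → 99
txn_id=109: ✓ → 4566
txn_id=110: ✓ → 3851
txn_id=111: ✓ → 1753
refund_sum = 4768 + 3994 + 1624 + 3199 + 3733 + 4599 + 4177 + 4011 + 99 + 4566 + 3851 + 1753 = 40374

40374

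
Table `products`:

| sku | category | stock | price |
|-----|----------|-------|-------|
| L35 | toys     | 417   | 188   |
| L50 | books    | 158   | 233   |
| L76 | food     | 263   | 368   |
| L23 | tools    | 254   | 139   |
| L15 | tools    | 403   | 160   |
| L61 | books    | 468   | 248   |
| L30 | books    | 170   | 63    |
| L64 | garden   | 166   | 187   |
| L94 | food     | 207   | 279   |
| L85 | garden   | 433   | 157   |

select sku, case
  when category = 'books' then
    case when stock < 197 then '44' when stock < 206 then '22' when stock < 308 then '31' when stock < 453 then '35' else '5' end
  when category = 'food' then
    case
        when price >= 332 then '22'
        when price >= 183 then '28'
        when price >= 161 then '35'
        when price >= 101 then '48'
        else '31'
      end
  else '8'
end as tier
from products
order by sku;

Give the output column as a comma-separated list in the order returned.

sku=L15: category='tools' → outer ELSE → 8
sku=L23: category='tools' → outer ELSE → 8
sku=L30: category='books' → inner[stock < 197] → 44
sku=L35: category='toys' → outer ELSE → 8
sku=L50: category='books' → inner[stock < 197] → 44
sku=L61: category='books' → inner[ELSE] → 5
sku=L64: category='garden' → outer ELSE → 8
sku=L76: category='food' → inner[price >= 332] → 22
sku=L85: category='garden' → outer ELSE → 8
sku=L94: category='food' → inner[price >= 183] → 28

8, 8, 44, 8, 44, 5, 8, 22, 8, 28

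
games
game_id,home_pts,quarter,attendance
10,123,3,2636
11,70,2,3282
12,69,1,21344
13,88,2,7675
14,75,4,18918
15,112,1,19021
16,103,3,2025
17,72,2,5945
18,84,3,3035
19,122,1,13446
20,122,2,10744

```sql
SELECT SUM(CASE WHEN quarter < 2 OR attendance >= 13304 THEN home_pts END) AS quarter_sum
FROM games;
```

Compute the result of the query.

game_id=10: ✗
game_id=11: ✗
game_id=12: ✓ → 69
game_id=13: ✗
game_id=14: ✓ → 75
game_id=15: ✓ → 112
game_id=16: ✗
game_id=17: ✗
game_id=18: ✗
game_id=19: ✓ → 122
game_id=20: ✗
quarter_sum = 69 + 75 + 112 + 122 = 378

378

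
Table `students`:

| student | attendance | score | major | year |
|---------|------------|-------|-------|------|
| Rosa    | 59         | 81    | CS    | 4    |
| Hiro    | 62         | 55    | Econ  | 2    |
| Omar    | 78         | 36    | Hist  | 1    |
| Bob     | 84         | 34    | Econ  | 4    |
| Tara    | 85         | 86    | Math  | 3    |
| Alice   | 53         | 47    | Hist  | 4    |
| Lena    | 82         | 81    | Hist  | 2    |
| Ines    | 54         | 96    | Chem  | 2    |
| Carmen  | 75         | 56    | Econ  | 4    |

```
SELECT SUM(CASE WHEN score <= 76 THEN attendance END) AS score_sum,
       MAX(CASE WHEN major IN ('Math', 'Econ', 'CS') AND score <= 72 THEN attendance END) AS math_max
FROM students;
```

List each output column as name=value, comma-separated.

score_sum=352, math_max=84

[score_sum: score <= 76]
student=Rosa: ✗
student=Hiro: ✓ → 62
student=Omar: ✓ → 78
student=Bob: ✓ → 84
student=Tara: ✗
student=Alice: ✓ → 53
student=Lena: ✗
student=Ines: ✗
student=Carmen: ✓ → 75
score_sum = 62 + 78 + 84 + 53 + 75 = 352
—
[math_max: major IN ('Math', 'Econ', 'CS') AND score <= 72]
student=Rosa: ✗
student=Hiro: ✓ → 62
student=Omar: ✗
student=Bob: ✓ → 84
student=Tara: ✗
student=Alice: ✗
student=Lena: ✗
student=Ines: ✗
student=Carmen: ✓ → 75
math_max = MAX(62, 84, 75) = 84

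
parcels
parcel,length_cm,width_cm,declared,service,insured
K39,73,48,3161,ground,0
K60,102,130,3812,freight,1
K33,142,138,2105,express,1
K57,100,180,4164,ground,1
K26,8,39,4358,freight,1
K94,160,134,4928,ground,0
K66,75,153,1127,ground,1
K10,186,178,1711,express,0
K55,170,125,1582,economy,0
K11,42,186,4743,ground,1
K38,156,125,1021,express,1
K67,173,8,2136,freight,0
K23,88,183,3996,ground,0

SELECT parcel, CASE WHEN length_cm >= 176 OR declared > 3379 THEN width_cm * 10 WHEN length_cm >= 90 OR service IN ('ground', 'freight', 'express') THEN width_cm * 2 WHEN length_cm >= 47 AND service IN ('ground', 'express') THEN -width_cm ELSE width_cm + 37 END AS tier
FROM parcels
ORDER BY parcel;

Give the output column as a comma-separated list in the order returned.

1780, 1860, 1830, 390, 276, 250, 96, 250, 1800, 1300, 306, 16, 1340

parcel=K10: length_cm >= 176 OR declared > 3379 → 1780
parcel=K11: length_cm >= 176 OR declared > 3379 → 1860
parcel=K23: length_cm >= 176 OR declared > 3379 → 1830
parcel=K26: length_cm >= 176 OR declared > 3379 → 390
parcel=K33: length_cm >= 90 OR service IN ('ground', 'freight', 'express') → 276
parcel=K38: length_cm >= 90 OR service IN ('ground', 'freight', 'express') → 250
parcel=K39: length_cm >= 90 OR service IN ('ground', 'freight', 'express') → 96
parcel=K55: length_cm >= 90 OR service IN ('ground', 'freight', 'express') → 250
parcel=K57: length_cm >= 176 OR declared > 3379 → 1800
parcel=K60: length_cm >= 176 OR declared > 3379 → 1300
parcel=K66: length_cm >= 90 OR service IN ('ground', 'freight', 'express') → 306
parcel=K67: length_cm >= 90 OR service IN ('ground', 'freight', 'express') → 16
parcel=K94: length_cm >= 176 OR declared > 3379 → 1340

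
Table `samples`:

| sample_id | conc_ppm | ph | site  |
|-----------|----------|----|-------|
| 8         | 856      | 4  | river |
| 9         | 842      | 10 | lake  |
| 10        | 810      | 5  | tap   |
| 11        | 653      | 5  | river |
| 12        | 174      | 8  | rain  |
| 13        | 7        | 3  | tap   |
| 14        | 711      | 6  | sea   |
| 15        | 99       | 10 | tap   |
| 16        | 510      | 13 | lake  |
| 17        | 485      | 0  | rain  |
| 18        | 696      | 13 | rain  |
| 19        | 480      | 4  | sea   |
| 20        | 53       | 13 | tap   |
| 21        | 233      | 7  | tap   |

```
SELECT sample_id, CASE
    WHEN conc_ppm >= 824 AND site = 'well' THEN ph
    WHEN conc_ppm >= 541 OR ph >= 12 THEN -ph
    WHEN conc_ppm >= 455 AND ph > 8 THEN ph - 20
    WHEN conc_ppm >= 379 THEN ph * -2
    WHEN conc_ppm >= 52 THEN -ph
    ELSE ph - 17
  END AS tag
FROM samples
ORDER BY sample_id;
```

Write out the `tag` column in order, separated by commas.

sample_id=8: conc_ppm >= 541 OR ph >= 12 → -4
sample_id=9: conc_ppm >= 541 OR ph >= 12 → -10
sample_id=10: conc_ppm >= 541 OR ph >= 12 → -5
sample_id=11: conc_ppm >= 541 OR ph >= 12 → -5
sample_id=12: conc_ppm >= 52 → -8
sample_id=13: ELSE → -14
sample_id=14: conc_ppm >= 541 OR ph >= 12 → -6
sample_id=15: conc_ppm >= 52 → -10
sample_id=16: conc_ppm >= 541 OR ph >= 12 → -13
sample_id=17: conc_ppm >= 379 → 0
sample_id=18: conc_ppm >= 541 OR ph >= 12 → -13
sample_id=19: conc_ppm >= 379 → -8
sample_id=20: conc_ppm >= 541 OR ph >= 12 → -13
sample_id=21: conc_ppm >= 52 → -7

-4, -10, -5, -5, -8, -14, -6, -10, -13, 0, -13, -8, -13, -7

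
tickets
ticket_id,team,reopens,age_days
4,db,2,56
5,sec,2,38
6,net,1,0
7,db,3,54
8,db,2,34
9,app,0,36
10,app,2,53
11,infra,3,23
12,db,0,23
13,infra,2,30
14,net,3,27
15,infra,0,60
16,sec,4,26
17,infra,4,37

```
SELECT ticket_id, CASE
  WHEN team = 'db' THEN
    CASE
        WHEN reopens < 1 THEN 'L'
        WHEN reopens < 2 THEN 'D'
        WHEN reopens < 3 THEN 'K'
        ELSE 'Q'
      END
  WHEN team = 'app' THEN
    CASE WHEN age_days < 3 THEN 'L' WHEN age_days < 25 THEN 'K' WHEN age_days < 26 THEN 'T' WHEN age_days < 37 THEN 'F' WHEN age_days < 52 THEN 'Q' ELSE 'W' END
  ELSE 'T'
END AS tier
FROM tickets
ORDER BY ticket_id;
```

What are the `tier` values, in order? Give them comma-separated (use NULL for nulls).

K, T, T, Q, K, F, W, T, L, T, T, T, T, T

ticket_id=4: team='db' → inner[reopens < 3] → K
ticket_id=5: team='sec' → outer ELSE → T
ticket_id=6: team='net' → outer ELSE → T
ticket_id=7: team='db' → inner[ELSE] → Q
ticket_id=8: team='db' → inner[reopens < 3] → K
ticket_id=9: team='app' → inner[age_days < 37] → F
ticket_id=10: team='app' → inner[ELSE] → W
ticket_id=11: team='infra' → outer ELSE → T
ticket_id=12: team='db' → inner[reopens < 1] → L
ticket_id=13: team='infra' → outer ELSE → T
ticket_id=14: team='net' → outer ELSE → T
ticket_id=15: team='infra' → outer ELSE → T
ticket_id=16: team='sec' → outer ELSE → T
ticket_id=17: team='infra' → outer ELSE → T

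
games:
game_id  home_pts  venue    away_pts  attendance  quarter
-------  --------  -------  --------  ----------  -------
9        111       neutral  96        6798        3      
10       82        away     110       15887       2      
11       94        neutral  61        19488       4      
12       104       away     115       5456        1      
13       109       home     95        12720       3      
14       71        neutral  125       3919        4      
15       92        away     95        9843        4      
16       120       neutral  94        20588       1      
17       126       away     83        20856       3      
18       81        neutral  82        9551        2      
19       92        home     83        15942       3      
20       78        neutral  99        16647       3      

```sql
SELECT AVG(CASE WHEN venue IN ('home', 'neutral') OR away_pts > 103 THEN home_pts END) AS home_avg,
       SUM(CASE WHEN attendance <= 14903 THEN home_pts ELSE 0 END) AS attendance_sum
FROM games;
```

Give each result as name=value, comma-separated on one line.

home_avg=94.2, attendance_sum=568

[home_avg: venue IN ('home', 'neutral') OR away_pts > 103]
game_id=9: ✓ → 111
game_id=10: ✓ → 82
game_id=11: ✓ → 94
game_id=12: ✓ → 104
game_id=13: ✓ → 109
game_id=14: ✓ → 71
game_id=15: ✗
game_id=16: ✓ → 120
game_id=17: ✗
game_id=18: ✓ → 81
game_id=19: ✓ → 92
game_id=20: ✓ → 78
home_avg = (111 + 82 + 94 + 104 + 109 + 71 + 120 + 81 + 92 + 78) / 10 = 94.2
—
[attendance_sum: attendance <= 14903]
game_id=9: ✓ → 111
game_id=10: ✗
game_id=11: ✗
game_id=12: ✓ → 104
game_id=13: ✓ → 109
game_id=14: ✓ → 71
game_id=15: ✓ → 92
game_id=16: ✗
game_id=17: ✗
game_id=18: ✓ → 81
game_id=19: ✗
game_id=20: ✗
attendance_sum = 111 + 104 + 109 + 71 + 92 + 81 = 568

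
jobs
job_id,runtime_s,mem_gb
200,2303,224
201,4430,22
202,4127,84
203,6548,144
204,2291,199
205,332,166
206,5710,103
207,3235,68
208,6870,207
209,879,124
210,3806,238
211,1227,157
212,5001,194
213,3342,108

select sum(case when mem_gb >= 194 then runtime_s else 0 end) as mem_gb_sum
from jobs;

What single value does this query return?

job_id=200: ✓ → 2303
job_id=201: ✗
job_id=202: ✗
job_id=203: ✗
job_id=204: ✓ → 2291
job_id=205: ✗
job_id=206: ✗
job_id=207: ✗
job_id=208: ✓ → 6870
job_id=209: ✗
job_id=210: ✓ → 3806
job_id=211: ✗
job_id=212: ✓ → 5001
job_id=213: ✗
mem_gb_sum = 2303 + 2291 + 6870 + 3806 + 5001 = 20271

20271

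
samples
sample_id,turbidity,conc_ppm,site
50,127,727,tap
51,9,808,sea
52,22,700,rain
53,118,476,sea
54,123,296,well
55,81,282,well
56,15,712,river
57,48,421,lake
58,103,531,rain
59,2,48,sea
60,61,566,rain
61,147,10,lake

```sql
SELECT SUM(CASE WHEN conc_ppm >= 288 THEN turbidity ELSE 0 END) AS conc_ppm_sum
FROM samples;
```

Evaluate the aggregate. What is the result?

sample_id=50: ✓ → 127
sample_id=51: ✓ → 9
sample_id=52: ✓ → 22
sample_id=53: ✓ → 118
sample_id=54: ✓ → 123
sample_id=55: ✗
sample_id=56: ✓ → 15
sample_id=57: ✓ → 48
sample_id=58: ✓ → 103
sample_id=59: ✗
sample_id=60: ✓ → 61
sample_id=61: ✗
conc_ppm_sum = 127 + 9 + 22 + 118 + 123 + 15 + 48 + 103 + 61 = 626

626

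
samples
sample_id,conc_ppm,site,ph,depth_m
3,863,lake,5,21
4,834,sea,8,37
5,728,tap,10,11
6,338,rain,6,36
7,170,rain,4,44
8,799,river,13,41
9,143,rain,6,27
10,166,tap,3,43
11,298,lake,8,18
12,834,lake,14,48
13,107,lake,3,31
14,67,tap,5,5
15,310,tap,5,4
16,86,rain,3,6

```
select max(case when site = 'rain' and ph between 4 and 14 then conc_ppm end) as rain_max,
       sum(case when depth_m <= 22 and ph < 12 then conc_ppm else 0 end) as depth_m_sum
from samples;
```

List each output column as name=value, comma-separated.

rain_max=338, depth_m_sum=2352

[rain_max: site = 'rain' and ph between 4 and 14]
sample_id=3: ✗
sample_id=4: ✗
sample_id=5: ✗
sample_id=6: ✓ → 338
sample_id=7: ✓ → 170
sample_id=8: ✗
sample_id=9: ✓ → 143
sample_id=10: ✗
sample_id=11: ✗
sample_id=12: ✗
sample_id=13: ✗
sample_id=14: ✗
sample_id=15: ✗
sample_id=16: ✗
rain_max = MAX(338, 170, 143) = 338
—
[depth_m_sum: depth_m <= 22 and ph < 12]
sample_id=3: ✓ → 863
sample_id=4: ✗
sample_id=5: ✓ → 728
sample_id=6: ✗
sample_id=7: ✗
sample_id=8: ✗
sample_id=9: ✗
sample_id=10: ✗
sample_id=11: ✓ → 298
sample_id=12: ✗
sample_id=13: ✗
sample_id=14: ✓ → 67
sample_id=15: ✓ → 310
sample_id=16: ✓ → 86
depth_m_sum = 863 + 728 + 298 + 67 + 310 + 86 = 2352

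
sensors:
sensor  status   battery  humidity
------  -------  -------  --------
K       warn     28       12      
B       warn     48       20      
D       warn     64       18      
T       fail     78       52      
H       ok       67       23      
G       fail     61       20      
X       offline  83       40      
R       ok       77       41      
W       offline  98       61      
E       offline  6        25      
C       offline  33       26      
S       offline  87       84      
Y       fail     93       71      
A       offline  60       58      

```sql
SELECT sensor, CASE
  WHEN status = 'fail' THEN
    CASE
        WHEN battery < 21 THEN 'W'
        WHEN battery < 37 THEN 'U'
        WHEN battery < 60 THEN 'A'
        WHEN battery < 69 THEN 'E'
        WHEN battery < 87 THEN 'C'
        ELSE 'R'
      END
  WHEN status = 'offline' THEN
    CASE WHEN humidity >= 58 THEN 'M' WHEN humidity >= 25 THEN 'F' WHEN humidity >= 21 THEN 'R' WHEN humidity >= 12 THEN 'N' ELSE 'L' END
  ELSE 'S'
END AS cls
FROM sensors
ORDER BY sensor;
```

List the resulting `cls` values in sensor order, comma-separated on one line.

M, S, F, S, F, E, S, S, S, M, C, M, F, R

sensor=A: status='offline' → inner[humidity >= 58] → M
sensor=B: status='warn' → outer ELSE → S
sensor=C: status='offline' → inner[humidity >= 25] → F
sensor=D: status='warn' → outer ELSE → S
sensor=E: status='offline' → inner[humidity >= 25] → F
sensor=G: status='fail' → inner[battery < 69] → E
sensor=H: status='ok' → outer ELSE → S
sensor=K: status='warn' → outer ELSE → S
sensor=R: status='ok' → outer ELSE → S
sensor=S: status='offline' → inner[humidity >= 58] → M
sensor=T: status='fail' → inner[battery < 87] → C
sensor=W: status='offline' → inner[humidity >= 58] → M
sensor=X: status='offline' → inner[humidity >= 25] → F
sensor=Y: status='fail' → inner[ELSE] → R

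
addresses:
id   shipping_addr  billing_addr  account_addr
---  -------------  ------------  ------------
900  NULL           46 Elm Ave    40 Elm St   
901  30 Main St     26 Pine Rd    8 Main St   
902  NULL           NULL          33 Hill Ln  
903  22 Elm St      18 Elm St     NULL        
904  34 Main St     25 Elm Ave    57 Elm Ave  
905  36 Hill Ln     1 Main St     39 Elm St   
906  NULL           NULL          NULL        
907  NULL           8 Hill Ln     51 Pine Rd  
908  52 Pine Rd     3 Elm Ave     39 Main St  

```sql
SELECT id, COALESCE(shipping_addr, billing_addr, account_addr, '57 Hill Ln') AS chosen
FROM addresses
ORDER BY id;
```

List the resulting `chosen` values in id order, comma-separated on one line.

id=900: shipping_addr=NULL, billing_addr=46 Elm Ave → 46 Elm Ave
id=901: shipping_addr=30 Main St → 30 Main St
id=902: shipping_addr=NULL, billing_addr=NULL, account_addr=33 Hill Ln → 33 Hill Ln
id=903: shipping_addr=22 Elm St → 22 Elm St
id=904: shipping_addr=34 Main St → 34 Main St
id=905: shipping_addr=36 Hill Ln → 36 Hill Ln
id=906: shipping_addr=NULL, billing_addr=NULL, account_addr=NULL, → literal 57 Hill Ln → 57 Hill Ln
id=907: shipping_addr=NULL, billing_addr=8 Hill Ln → 8 Hill Ln
id=908: shipping_addr=52 Pine Rd → 52 Pine Rd

46 Elm Ave, 30 Main St, 33 Hill Ln, 22 Elm St, 34 Main St, 36 Hill Ln, 57 Hill Ln, 8 Hill Ln, 52 Pine Rd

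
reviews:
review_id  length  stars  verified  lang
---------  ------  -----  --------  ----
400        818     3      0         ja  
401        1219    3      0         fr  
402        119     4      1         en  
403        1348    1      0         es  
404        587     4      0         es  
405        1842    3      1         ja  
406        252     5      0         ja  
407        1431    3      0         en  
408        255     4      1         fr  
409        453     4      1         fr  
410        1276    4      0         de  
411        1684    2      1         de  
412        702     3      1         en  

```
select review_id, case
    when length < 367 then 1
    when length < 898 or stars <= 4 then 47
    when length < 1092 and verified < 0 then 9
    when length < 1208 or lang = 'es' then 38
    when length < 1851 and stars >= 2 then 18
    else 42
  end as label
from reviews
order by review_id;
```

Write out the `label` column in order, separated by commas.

47, 47, 1, 47, 47, 47, 1, 47, 1, 47, 47, 47, 47

review_id=400: length < 898 or stars <= 4 → 47
review_id=401: length < 898 or stars <= 4 → 47
review_id=402: length < 367 → 1
review_id=403: length < 898 or stars <= 4 → 47
review_id=404: length < 898 or stars <= 4 → 47
review_id=405: length < 898 or stars <= 4 → 47
review_id=406: length < 367 → 1
review_id=407: length < 898 or stars <= 4 → 47
review_id=408: length < 367 → 1
review_id=409: length < 898 or stars <= 4 → 47
review_id=410: length < 898 or stars <= 4 → 47
review_id=411: length < 898 or stars <= 4 → 47
review_id=412: length < 898 or stars <= 4 → 47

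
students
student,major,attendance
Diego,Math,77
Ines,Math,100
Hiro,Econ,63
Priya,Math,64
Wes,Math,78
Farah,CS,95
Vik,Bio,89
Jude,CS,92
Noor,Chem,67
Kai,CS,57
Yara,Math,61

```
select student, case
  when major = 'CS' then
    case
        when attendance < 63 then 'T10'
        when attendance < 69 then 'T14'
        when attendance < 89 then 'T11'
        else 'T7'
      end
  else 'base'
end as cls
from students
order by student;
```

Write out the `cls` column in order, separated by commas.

student=Diego: major='Math' → outer ELSE → base
student=Farah: major='CS' → inner[ELSE] → T7
student=Hiro: major='Econ' → outer ELSE → base
student=Ines: major='Math' → outer ELSE → base
student=Jude: major='CS' → inner[ELSE] → T7
student=Kai: major='CS' → inner[attendance < 63] → T10
student=Noor: major='Chem' → outer ELSE → base
student=Priya: major='Math' → outer ELSE → base
student=Vik: major='Bio' → outer ELSE → base
student=Wes: major='Math' → outer ELSE → base
student=Yara: major='Math' → outer ELSE → base

base, T7, base, base, T7, T10, base, base, base, base, base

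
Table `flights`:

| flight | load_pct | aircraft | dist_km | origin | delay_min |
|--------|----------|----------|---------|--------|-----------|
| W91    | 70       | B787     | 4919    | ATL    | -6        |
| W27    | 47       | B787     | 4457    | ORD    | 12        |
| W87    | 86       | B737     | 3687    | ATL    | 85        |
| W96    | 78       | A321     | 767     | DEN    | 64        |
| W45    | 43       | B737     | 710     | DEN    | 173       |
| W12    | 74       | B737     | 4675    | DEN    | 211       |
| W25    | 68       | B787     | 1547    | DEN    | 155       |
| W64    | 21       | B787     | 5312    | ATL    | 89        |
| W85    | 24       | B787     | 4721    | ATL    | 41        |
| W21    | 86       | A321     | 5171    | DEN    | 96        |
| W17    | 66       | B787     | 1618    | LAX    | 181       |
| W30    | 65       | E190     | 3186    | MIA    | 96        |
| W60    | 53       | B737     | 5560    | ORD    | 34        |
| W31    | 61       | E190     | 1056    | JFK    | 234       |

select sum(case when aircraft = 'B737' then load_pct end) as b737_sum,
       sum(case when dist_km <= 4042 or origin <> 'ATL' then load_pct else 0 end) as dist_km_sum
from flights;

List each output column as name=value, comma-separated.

[b737_sum: aircraft = 'B737']
flight=W91: ✗
flight=W27: ✗
flight=W87: ✓ → 86
flight=W96: ✗
flight=W45: ✓ → 43
flight=W12: ✓ → 74
flight=W25: ✗
flight=W64: ✗
flight=W85: ✗
flight=W21: ✗
flight=W17: ✗
flight=W30: ✗
flight=W60: ✓ → 53
flight=W31: ✗
b737_sum = 86 + 43 + 74 + 53 = 256
—
[dist_km_sum: dist_km <= 4042 or origin <> 'ATL']
flight=W91: ✗
flight=W27: ✓ → 47
flight=W87: ✓ → 86
flight=W96: ✓ → 78
flight=W45: ✓ → 43
flight=W12: ✓ → 74
flight=W25: ✓ → 68
flight=W64: ✗
flight=W85: ✗
flight=W21: ✓ → 86
flight=W17: ✓ → 66
flight=W30: ✓ → 65
flight=W60: ✓ → 53
flight=W31: ✓ → 61
dist_km_sum = 47 + 86 + 78 + 43 + 74 + 68 + 86 + 66 + 65 + 53 + 61 = 727

b737_sum=256, dist_km_sum=727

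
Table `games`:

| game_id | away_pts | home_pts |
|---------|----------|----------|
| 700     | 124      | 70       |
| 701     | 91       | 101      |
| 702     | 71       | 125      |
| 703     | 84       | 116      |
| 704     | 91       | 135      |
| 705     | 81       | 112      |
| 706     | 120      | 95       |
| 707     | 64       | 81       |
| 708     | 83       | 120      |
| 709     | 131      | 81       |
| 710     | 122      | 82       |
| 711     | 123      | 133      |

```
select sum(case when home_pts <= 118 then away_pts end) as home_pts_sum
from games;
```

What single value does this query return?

817

game_id=700: ✓ → 124
game_id=701: ✓ → 91
game_id=702: ✗
game_id=703: ✓ → 84
game_id=704: ✗
game_id=705: ✓ → 81
game_id=706: ✓ → 120
game_id=707: ✓ → 64
game_id=708: ✗
game_id=709: ✓ → 131
game_id=710: ✓ → 122
game_id=711: ✗
home_pts_sum = 124 + 91 + 84 + 81 + 120 + 64 + 131 + 122 = 817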